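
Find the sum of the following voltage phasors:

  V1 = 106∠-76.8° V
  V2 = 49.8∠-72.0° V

Step 1 — Convert each phasor to rectangular form:
  V1 = 106·(cos(-76.8°) + j·sin(-76.8°)) = 24.21 - j103.2 V
  V2 = 49.8·(cos(-72.0°) + j·sin(-72.0°)) = 15.39 - j47.36 V
Step 2 — Sum components: V_total = 39.59 - j150.6 V.
Step 3 — Convert to polar: |V_total| = 155.7 V, ∠V_total = -75.3°.

V_total = 155.7∠-75.3° V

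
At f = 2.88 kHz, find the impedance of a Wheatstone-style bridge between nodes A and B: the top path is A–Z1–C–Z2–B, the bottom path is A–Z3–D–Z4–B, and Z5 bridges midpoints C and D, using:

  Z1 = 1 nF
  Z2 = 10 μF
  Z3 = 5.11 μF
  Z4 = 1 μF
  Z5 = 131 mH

Step 1 — Angular frequency: ω = 2π·f = 2π·2880 = 1.81e+04 rad/s.
Step 2 — Component impedances:
  Z1: Z = 1/(jωC) = -j/(ω·C) = 0 - j5.526e+04 Ω
  Z2: Z = 1/(jωC) = -j/(ω·C) = 0 - j5.526 Ω
  Z3: Z = 1/(jωC) = -j/(ω·C) = 0 - j10.81 Ω
  Z4: Z = 1/(jωC) = -j/(ω·C) = 0 - j55.26 Ω
  Z5: Z = jωL = j·1.81e+04·0.131 = 0 + j2371 Ω
Step 3 — Bridge requires nodal analysis (the Z5 bridge couples midpoints C and D, so the two paths cannot be reduced to a simple series/parallel combination). Setting node B to ground and injecting 1 A at node A, the 3-node admittance system at A, C, D solves to V_A = Z_AB = 0 - j67.32 Ω = 67.32∠-90.0° Ω.

Z = 0 - j67.32 Ω = 67.32∠-90.0° Ω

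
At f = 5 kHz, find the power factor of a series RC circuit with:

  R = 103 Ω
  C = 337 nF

Step 1 — Angular frequency: ω = 2π·f = 2π·5000 = 3.142e+04 rad/s.
Step 2 — Component impedances:
  R: Z = R = 103 Ω
  C: Z = 1/(jωC) = -j/(ω·C) = 0 - j94.45 Ω
Step 3 — Series combination: Z_total = R + C = 103 - j94.45 Ω = 139.8∠-42.5° Ω.
Step 4 — Power factor: PF = cos(φ) = Re(Z)/|Z| = 103/139.75 = 0.737.
Step 5 — Type: Im(Z) = -94.45 ⇒ leading (phase φ = -42.5°).

PF = 0.737 (leading, φ = -42.5°)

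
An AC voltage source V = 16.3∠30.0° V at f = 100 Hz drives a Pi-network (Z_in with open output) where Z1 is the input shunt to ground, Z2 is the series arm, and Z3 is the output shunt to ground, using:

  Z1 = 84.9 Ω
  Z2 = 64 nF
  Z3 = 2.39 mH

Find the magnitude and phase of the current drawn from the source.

Step 1 — Angular frequency: ω = 2π·f = 2π·100 = 628.3 rad/s.
Step 2 — Component impedances:
  Z1: Z = R = 84.9 Ω
  Z2: Z = 1/(jωC) = -j/(ω·C) = 0 - j2.487e+04 Ω
  Z3: Z = jωL = j·628.3·0.00239 = 0 + j1.502 Ω
Step 3 — With open output, the series arm Z2 and the output shunt Z3 appear in series to ground: Z2 + Z3 = 0 - j2.487e+04 Ω.
Step 4 — Parallel with input shunt Z1: Z_in = Z1 || (Z2 + Z3) = 84.9 - j0.2899 Ω = 84.9∠-0.2° Ω.
Step 5 — Source phasor: V = 16.3∠30.0° V = 14.12 + j8.15 V.
Step 6 — Ohm's law: I = V / Z_total = (14.12 + j8.15) / (84.9 - j0.2899) = 0.1659 + j0.09656 A.
Step 7 — Convert to polar: |I| = 0.192 A, ∠I = 30.2°.

I = 0.192∠30.2° A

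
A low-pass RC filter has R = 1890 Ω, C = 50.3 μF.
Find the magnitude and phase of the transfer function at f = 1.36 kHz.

Step 1 — Angular frequency: ω = 2π·1360 = 8545 rad/s.
Step 2 — Transfer function: H(jω) = 1/(1 + jωRC).
Step 3 — Denominator: 1 + jωRC = 1 + j·8545·1890·5.03e-05 = 1 + j812.4.
Step 4 — H = 1.515e-06 - j0.001231.
Step 5 — Magnitude: |H| = 0.001231 (-58.2 dB); phase: φ = -89.9°.

|H| = 0.001231 (-58.2 dB), φ = -89.9°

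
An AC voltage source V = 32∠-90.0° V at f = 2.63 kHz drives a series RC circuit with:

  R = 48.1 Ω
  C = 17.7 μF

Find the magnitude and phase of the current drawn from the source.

Step 1 — Angular frequency: ω = 2π·f = 2π·2630 = 1.652e+04 rad/s.
Step 2 — Component impedances:
  R: Z = R = 48.1 Ω
  C: Z = 1/(jωC) = -j/(ω·C) = 0 - j3.419 Ω
Step 3 — Series combination: Z_total = R + C = 48.1 - j3.419 Ω = 48.22∠-4.1° Ω.
Step 4 — Source phasor: V = 32∠-90.0° V = 0 - j32 V.
Step 5 — Ohm's law: I = V / Z_total = (0 - j32) / (48.1 - j3.419) = 0.04705 - j0.6619 A.
Step 6 — Convert to polar: |I| = 0.6636 A, ∠I = -85.9°.

I = 0.6636∠-85.9° A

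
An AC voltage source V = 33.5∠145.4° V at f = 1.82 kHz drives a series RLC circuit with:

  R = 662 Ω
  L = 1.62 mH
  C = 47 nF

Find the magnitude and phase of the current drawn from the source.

Step 1 — Angular frequency: ω = 2π·f = 2π·1820 = 1.144e+04 rad/s.
Step 2 — Component impedances:
  R: Z = R = 662 Ω
  L: Z = jωL = j·1.144e+04·0.00162 = 0 + j18.53 Ω
  C: Z = 1/(jωC) = -j/(ω·C) = 0 - j1861 Ω
Step 3 — Series combination: Z_total = R + L + C = 662 - j1842 Ω = 1957∠-70.2° Ω.
Step 4 — Source phasor: V = 33.5∠145.4° V = -27.58 + j19.02 V.
Step 5 — Ohm's law: I = V / Z_total = (-27.58 + j19.02) / (662 - j1842) = -0.01391 - j0.009971 A.
Step 6 — Convert to polar: |I| = 0.01711 A, ∠I = -144.4°.

I = 0.01711∠-144.4° A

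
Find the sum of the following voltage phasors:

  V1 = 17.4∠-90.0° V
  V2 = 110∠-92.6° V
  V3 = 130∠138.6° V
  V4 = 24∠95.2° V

Step 1 — Convert each phasor to rectangular form:
  V1 = 17.4·(cos(-90.0°) + j·sin(-90.0°)) = 0 - j17.4 V
  V2 = 110·(cos(-92.6°) + j·sin(-92.6°)) = -4.99 - j109.9 V
  V3 = 130·(cos(138.6°) + j·sin(138.6°)) = -97.51 + j85.97 V
  V4 = 24·(cos(95.2°) + j·sin(95.2°)) = -2.175 + j23.9 V
Step 2 — Sum components: V_total = -104.7 - j17.41 V.
Step 3 — Convert to polar: |V_total| = 106.1 V, ∠V_total = -170.6°.

V_total = 106.1∠-170.6° V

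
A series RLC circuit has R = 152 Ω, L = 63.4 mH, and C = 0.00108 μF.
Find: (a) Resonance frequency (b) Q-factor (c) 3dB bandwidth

Step 1 — Resonance: ω₀ = 1/√(LC) = 1/√(0.0634·1.08e-09) = 1.208e+05 rad/s.
Step 2 — f₀ = ω₀/(2π) = 1.923e+04 Hz.
Step 3 — Series Q: Q = ω₀L/R = 1.208e+05·0.0634/152 = 50.41.
Step 4 — Bandwidth: Δω = ω₀/Q = 2397 rad/s; BW = Δω/(2π) = 381.6 Hz.

(a) f₀ = 1.923e+04 Hz  (b) Q = 50.41  (c) BW = 381.6 Hz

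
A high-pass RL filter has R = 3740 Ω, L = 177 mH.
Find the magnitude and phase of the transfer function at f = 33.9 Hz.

Step 1 — Angular frequency: ω = 2π·33.9 = 213 rad/s.
Step 2 — Transfer function: H(jω) = jωL/(R + jωL).
Step 3 — Numerator jωL = j·37.7; denominator R + jωL = 3740 + j37.7.
Step 4 — H = 0.0001016 + j0.01008.
Step 5 — Magnitude: |H| = 0.01008 (-39.9 dB); phase: φ = 89.4°.

|H| = 0.01008 (-39.9 dB), φ = 89.4°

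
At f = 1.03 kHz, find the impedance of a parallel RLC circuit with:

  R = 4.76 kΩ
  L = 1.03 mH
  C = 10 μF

Step 1 — Angular frequency: ω = 2π·f = 2π·1030 = 6472 rad/s.
Step 2 — Component impedances:
  R: Z = R = 4760 Ω
  L: Z = jωL = j·6472·0.00103 = 0 + j6.666 Ω
  C: Z = 1/(jωC) = -j/(ω·C) = 0 - j15.45 Ω
Step 3 — Parallel combination: 1/Z_total = 1/R + 1/L + 1/C; Z_total = 0.02887 + j11.72 Ω = 11.72∠89.9° Ω.

Z = 0.02887 + j11.72 Ω = 11.72∠89.9° Ω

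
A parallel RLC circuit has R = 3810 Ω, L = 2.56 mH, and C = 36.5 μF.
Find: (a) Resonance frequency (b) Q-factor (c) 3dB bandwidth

Step 1 — Resonance: ω₀ = 1/√(LC) = 1/√(0.00256·3.65e-05) = 3271 rad/s.
Step 2 — f₀ = ω₀/(2π) = 520.7 Hz.
Step 3 — Parallel Q: Q = R/(ω₀L) = 3810/(3271·0.00256) = 454.9.
Step 4 — Bandwidth: Δω = ω₀/Q = 7.191 rad/s; BW = Δω/(2π) = 1.144 Hz.

(a) f₀ = 520.7 Hz  (b) Q = 454.9  (c) BW = 1.144 Hz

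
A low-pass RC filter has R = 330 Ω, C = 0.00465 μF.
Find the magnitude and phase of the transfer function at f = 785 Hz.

Step 1 — Angular frequency: ω = 2π·785 = 4932 rad/s.
Step 2 — Transfer function: H(jω) = 1/(1 + jωRC).
Step 3 — Denominator: 1 + jωRC = 1 + j·4932·330·4.65e-09 = 1 + j0.007569.
Step 4 — H = 0.9999 - j0.007568.
Step 5 — Magnitude: |H| = 1 (-0.0 dB); phase: φ = -0.4°.

|H| = 1 (-0.0 dB), φ = -0.4°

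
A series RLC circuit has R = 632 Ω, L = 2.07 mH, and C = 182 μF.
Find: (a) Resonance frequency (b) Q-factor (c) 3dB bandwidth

Step 1 — Resonance: ω₀ = 1/√(LC) = 1/√(0.00207·0.000182) = 1629 rad/s.
Step 2 — f₀ = ω₀/(2π) = 259.3 Hz.
Step 3 — Series Q: Q = ω₀L/R = 1629·0.00207/632 = 0.005336.
Step 4 — Bandwidth: Δω = ω₀/Q = 3.053e+05 rad/s; BW = Δω/(2π) = 4.859e+04 Hz.

(a) f₀ = 259.3 Hz  (b) Q = 0.005336  (c) BW = 4.859e+04 Hz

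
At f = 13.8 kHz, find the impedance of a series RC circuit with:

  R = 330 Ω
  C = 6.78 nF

Step 1 — Angular frequency: ω = 2π·f = 2π·1.38e+04 = 8.671e+04 rad/s.
Step 2 — Component impedances:
  R: Z = R = 330 Ω
  C: Z = 1/(jωC) = -j/(ω·C) = 0 - j1701 Ω
Step 3 — Series combination: Z_total = R + C = 330 - j1701 Ω = 1733∠-79.0° Ω.

Z = 330 - j1701 Ω = 1733∠-79.0° Ω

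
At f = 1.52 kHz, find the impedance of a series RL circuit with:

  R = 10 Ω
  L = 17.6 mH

Step 1 — Angular frequency: ω = 2π·f = 2π·1520 = 9550 rad/s.
Step 2 — Component impedances:
  R: Z = R = 10 Ω
  L: Z = jωL = j·9550·0.0176 = 0 + j168.1 Ω
Step 3 — Series combination: Z_total = R + L = 10 + j168.1 Ω = 168.4∠86.6° Ω.

Z = 10 + j168.1 Ω = 168.4∠86.6° Ω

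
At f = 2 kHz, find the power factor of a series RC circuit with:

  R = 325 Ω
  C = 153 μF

Step 1 — Angular frequency: ω = 2π·f = 2π·2000 = 1.257e+04 rad/s.
Step 2 — Component impedances:
  R: Z = R = 325 Ω
  C: Z = 1/(jωC) = -j/(ω·C) = 0 - j0.5201 Ω
Step 3 — Series combination: Z_total = R + C = 325 - j0.5201 Ω = 325∠-0.1° Ω.
Step 4 — Power factor: PF = cos(φ) = Re(Z)/|Z| = 325/325 = 1.
Step 5 — Type: Im(Z) = -0.5201 ⇒ leading (phase φ = -0.1°).

PF = 1 (leading, φ = -0.1°)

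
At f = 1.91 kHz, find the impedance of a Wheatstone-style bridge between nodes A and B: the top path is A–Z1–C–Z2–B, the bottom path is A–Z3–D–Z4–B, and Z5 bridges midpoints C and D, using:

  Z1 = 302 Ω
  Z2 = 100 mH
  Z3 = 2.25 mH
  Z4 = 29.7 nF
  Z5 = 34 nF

Step 1 — Angular frequency: ω = 2π·f = 2π·1910 = 1.2e+04 rad/s.
Step 2 — Component impedances:
  Z1: Z = R = 302 Ω
  Z2: Z = jωL = j·1.2e+04·0.1 = 0 + j1200 Ω
  Z3: Z = jωL = j·1.2e+04·0.00225 = 0 + j27 Ω
  Z4: Z = 1/(jωC) = -j/(ω·C) = 0 - j2806 Ω
  Z5: Z = 1/(jωC) = -j/(ω·C) = 0 - j2451 Ω
Step 3 — Bridge requires nodal analysis (the Z5 bridge couples midpoints C and D, so the two paths cannot be reduced to a simple series/parallel combination). Setting node B to ground and injecting 1 A at node A, the 3-node admittance system at A, C, D solves to V_A = Z_AB = 857 + j1838 Ω = 2028∠65.0° Ω.

Z = 857 + j1838 Ω = 2028∠65.0° Ω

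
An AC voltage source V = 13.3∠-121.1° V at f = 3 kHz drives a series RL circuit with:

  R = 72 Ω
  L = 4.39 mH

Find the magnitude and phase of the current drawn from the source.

Step 1 — Angular frequency: ω = 2π·f = 2π·3000 = 1.885e+04 rad/s.
Step 2 — Component impedances:
  R: Z = R = 72 Ω
  L: Z = jωL = j·1.885e+04·0.00439 = 0 + j82.75 Ω
Step 3 — Series combination: Z_total = R + L = 72 + j82.75 Ω = 109.7∠49.0° Ω.
Step 4 — Source phasor: V = 13.3∠-121.1° V = -6.87 - j11.39 V.
Step 5 — Ohm's law: I = V / Z_total = (-6.87 - j11.39) / (72 + j82.75) = -0.1194 - j0.0209 A.
Step 6 — Convert to polar: |I| = 0.1213 A, ∠I = -170.1°.

I = 0.1213∠-170.1° A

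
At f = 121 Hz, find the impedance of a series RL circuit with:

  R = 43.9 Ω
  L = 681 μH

Step 1 — Angular frequency: ω = 2π·f = 2π·121 = 760.3 rad/s.
Step 2 — Component impedances:
  R: Z = R = 43.9 Ω
  L: Z = jωL = j·760.3·0.000681 = 0 + j0.5177 Ω
Step 3 — Series combination: Z_total = R + L = 43.9 + j0.5177 Ω = 43.9∠0.7° Ω.

Z = 43.9 + j0.5177 Ω = 43.9∠0.7° Ω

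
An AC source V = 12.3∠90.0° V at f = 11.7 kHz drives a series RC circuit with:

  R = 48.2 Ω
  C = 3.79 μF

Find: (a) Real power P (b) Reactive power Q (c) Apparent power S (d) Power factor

Step 1 — Angular frequency: ω = 2π·f = 2π·1.17e+04 = 7.351e+04 rad/s.
Step 2 — Component impedances:
  R: Z = R = 48.2 Ω
  C: Z = 1/(jωC) = -j/(ω·C) = 0 - j3.589 Ω
Step 3 — Series combination: Z_total = R + C = 48.2 - j3.589 Ω = 48.33∠-4.3° Ω.
Step 4 — Source phasor: V = 12.3∠90.0° V = 0 + j12.3 V.
Step 5 — Current: I = V / Z = -0.0189 + j0.2538 A = 0.2545∠94.3° A.
Step 6 — Complex power: S = V·I* = 3.121 - j0.2324 VA.
Step 7 — Real power: P = Re(S) = 3.121 W.
Step 8 — Reactive power: Q = Im(S) = -0.2324 VAR.
Step 9 — Apparent power: |S| = 3.13 VA.
Step 10 — Power factor: PF = P/|S| = 0.9972 (leading).

(a) P = 3.121 W  (b) Q = -0.2324 VAR  (c) S = 3.13 VA  (d) PF = 0.9972 (leading)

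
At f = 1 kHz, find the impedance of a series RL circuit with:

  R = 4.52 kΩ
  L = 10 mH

Step 1 — Angular frequency: ω = 2π·f = 2π·1000 = 6283 rad/s.
Step 2 — Component impedances:
  R: Z = R = 4520 Ω
  L: Z = jωL = j·6283·0.01 = 0 + j62.83 Ω
Step 3 — Series combination: Z_total = R + L = 4520 + j62.83 Ω = 4520∠0.8° Ω.

Z = 4520 + j62.83 Ω = 4520∠0.8° Ω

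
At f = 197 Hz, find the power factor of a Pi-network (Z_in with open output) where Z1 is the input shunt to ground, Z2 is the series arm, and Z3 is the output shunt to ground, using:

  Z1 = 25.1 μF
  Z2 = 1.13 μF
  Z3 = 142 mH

Step 1 — Angular frequency: ω = 2π·f = 2π·197 = 1238 rad/s.
Step 2 — Component impedances:
  Z1: Z = 1/(jωC) = -j/(ω·C) = 0 - j32.19 Ω
  Z2: Z = 1/(jωC) = -j/(ω·C) = 0 - j714.9 Ω
  Z3: Z = jωL = j·1238·0.142 = 0 + j175.8 Ω
Step 3 — With open output, the series arm Z2 and the output shunt Z3 appear in series to ground: Z2 + Z3 = 0 - j539.2 Ω.
Step 4 — Parallel with input shunt Z1: Z_in = Z1 || (Z2 + Z3) = 0 - j30.37 Ω = 30.37∠-90.0° Ω.
Step 5 — Power factor: PF = cos(φ) = Re(Z)/|Z| = 0/30.37 = 0.
Step 6 — Type: Im(Z) = -30.37 ⇒ leading (phase φ = -90.0°).

PF = 0 (leading, φ = -90.0°)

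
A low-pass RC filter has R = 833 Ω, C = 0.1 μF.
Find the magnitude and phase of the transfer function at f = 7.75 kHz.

Step 1 — Angular frequency: ω = 2π·7750 = 4.869e+04 rad/s.
Step 2 — Transfer function: H(jω) = 1/(1 + jωRC).
Step 3 — Denominator: 1 + jωRC = 1 + j·4.869e+04·833·1e-07 = 1 + j4.056.
Step 4 — H = 0.0573 - j0.2324.
Step 5 — Magnitude: |H| = 0.2394 (-12.4 dB); phase: φ = -76.2°.

|H| = 0.2394 (-12.4 dB), φ = -76.2°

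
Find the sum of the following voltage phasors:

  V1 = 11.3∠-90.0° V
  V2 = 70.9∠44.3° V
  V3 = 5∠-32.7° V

Step 1 — Convert each phasor to rectangular form:
  V1 = 11.3·(cos(-90.0°) + j·sin(-90.0°)) = 0 - j11.3 V
  V2 = 70.9·(cos(44.3°) + j·sin(44.3°)) = 50.74 + j49.52 V
  V3 = 5·(cos(-32.7°) + j·sin(-32.7°)) = 4.208 - j2.701 V
Step 2 — Sum components: V_total = 54.95 + j35.52 V.
Step 3 — Convert to polar: |V_total| = 65.43 V, ∠V_total = 32.9°.

V_total = 65.43∠32.9° V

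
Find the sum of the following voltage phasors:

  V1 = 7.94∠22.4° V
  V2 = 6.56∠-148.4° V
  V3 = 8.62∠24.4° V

Step 1 — Convert each phasor to rectangular form:
  V1 = 7.94·(cos(22.4°) + j·sin(22.4°)) = 7.341 + j3.026 V
  V2 = 6.56·(cos(-148.4°) + j·sin(-148.4°)) = -5.587 - j3.437 V
  V3 = 8.62·(cos(24.4°) + j·sin(24.4°)) = 7.85 + j3.561 V
Step 2 — Sum components: V_total = 9.604 + j3.149 V.
Step 3 — Convert to polar: |V_total| = 10.11 V, ∠V_total = 18.2°.

V_total = 10.11∠18.2° V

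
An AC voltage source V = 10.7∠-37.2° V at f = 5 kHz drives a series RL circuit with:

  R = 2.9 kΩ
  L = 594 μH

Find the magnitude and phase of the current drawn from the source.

Step 1 — Angular frequency: ω = 2π·f = 2π·5000 = 3.142e+04 rad/s.
Step 2 — Component impedances:
  R: Z = R = 2900 Ω
  L: Z = jωL = j·3.142e+04·0.000594 = 0 + j18.66 Ω
Step 3 — Series combination: Z_total = R + L = 2900 + j18.66 Ω = 2900∠0.4° Ω.
Step 4 — Source phasor: V = 10.7∠-37.2° V = 8.523 - j6.469 V.
Step 5 — Ohm's law: I = V / Z_total = (8.523 - j6.469) / (2900 + j18.66) = 0.002924 - j0.00225 A.
Step 6 — Convert to polar: |I| = 0.00369 A, ∠I = -37.6°.

I = 0.00369∠-37.6° A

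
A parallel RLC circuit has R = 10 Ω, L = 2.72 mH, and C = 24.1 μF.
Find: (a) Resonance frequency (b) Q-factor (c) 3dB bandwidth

Step 1 — Resonance: ω₀ = 1/√(LC) = 1/√(0.00272·2.41e-05) = 3906 rad/s.
Step 2 — f₀ = ω₀/(2π) = 621.6 Hz.
Step 3 — Parallel Q: Q = R/(ω₀L) = 10/(3906·0.00272) = 0.9413.
Step 4 — Bandwidth: Δω = ω₀/Q = 4149 rad/s; BW = Δω/(2π) = 660.4 Hz.

(a) f₀ = 621.6 Hz  (b) Q = 0.9413  (c) BW = 660.4 Hz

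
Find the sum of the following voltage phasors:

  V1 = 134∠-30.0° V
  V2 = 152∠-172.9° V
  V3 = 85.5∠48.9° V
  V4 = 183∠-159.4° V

Step 1 — Convert each phasor to rectangular form:
  V1 = 134·(cos(-30.0°) + j·sin(-30.0°)) = 116 - j67 V
  V2 = 152·(cos(-172.9°) + j·sin(-172.9°)) = -150.8 - j18.79 V
  V3 = 85.5·(cos(48.9°) + j·sin(48.9°)) = 56.21 + j64.43 V
  V4 = 183·(cos(-159.4°) + j·sin(-159.4°)) = -171.3 - j64.39 V
Step 2 — Sum components: V_total = -149.9 - j85.74 V.
Step 3 — Convert to polar: |V_total| = 172.7 V, ∠V_total = -150.2°.

V_total = 172.7∠-150.2° V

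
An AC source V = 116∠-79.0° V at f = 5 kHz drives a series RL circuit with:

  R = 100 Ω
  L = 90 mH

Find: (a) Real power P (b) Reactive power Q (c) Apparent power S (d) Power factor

Step 1 — Angular frequency: ω = 2π·f = 2π·5000 = 3.142e+04 rad/s.
Step 2 — Component impedances:
  R: Z = R = 100 Ω
  L: Z = jωL = j·3.142e+04·0.09 = 0 + j2827 Ω
Step 3 — Series combination: Z_total = R + L = 100 + j2827 Ω = 2829∠88.0° Ω.
Step 4 — Source phasor: V = 116∠-79.0° V = 22.13 - j113.9 V.
Step 5 — Current: I = V / Z = -0.03995 - j0.009241 A = 0.041∠-167.0° A.
Step 6 — Complex power: S = V·I* = 0.1681 + j4.753 VA.
Step 7 — Real power: P = Re(S) = 0.1681 W.
Step 8 — Reactive power: Q = Im(S) = 4.753 VAR.
Step 9 — Apparent power: |S| = 4.756 VA.
Step 10 — Power factor: PF = P/|S| = 0.03535 (lagging).

(a) P = 0.1681 W  (b) Q = 4.753 VAR  (c) S = 4.756 VA  (d) PF = 0.03535 (lagging)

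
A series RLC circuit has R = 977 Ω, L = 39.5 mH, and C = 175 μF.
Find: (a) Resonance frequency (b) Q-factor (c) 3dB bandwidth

Step 1 — Resonance: ω₀ = 1/√(LC) = 1/√(0.0395·0.000175) = 380.3 rad/s.
Step 2 — f₀ = ω₀/(2π) = 60.53 Hz.
Step 3 — Series Q: Q = ω₀L/R = 380.3·0.0395/977 = 0.01538.
Step 4 — Bandwidth: Δω = ω₀/Q = 2.473e+04 rad/s; BW = Δω/(2π) = 3937 Hz.

(a) f₀ = 60.53 Hz  (b) Q = 0.01538  (c) BW = 3937 Hz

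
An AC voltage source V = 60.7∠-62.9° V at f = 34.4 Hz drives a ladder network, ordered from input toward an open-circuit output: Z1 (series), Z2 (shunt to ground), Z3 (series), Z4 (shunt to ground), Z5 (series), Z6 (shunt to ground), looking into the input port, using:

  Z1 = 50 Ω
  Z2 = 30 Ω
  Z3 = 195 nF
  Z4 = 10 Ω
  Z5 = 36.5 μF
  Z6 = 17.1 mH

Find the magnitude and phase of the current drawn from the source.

Step 1 — Angular frequency: ω = 2π·f = 2π·34.4 = 216.1 rad/s.
Step 2 — Component impedances:
  Z1: Z = R = 50 Ω
  Z2: Z = R = 30 Ω
  Z3: Z = 1/(jωC) = -j/(ω·C) = 0 - j2.373e+04 Ω
  Z4: Z = R = 10 Ω
  Z5: Z = 1/(jωC) = -j/(ω·C) = 0 - j126.8 Ω
  Z6: Z = jωL = j·216.1·0.0171 = 0 + j3.696 Ω
Step 3 — Ladder network (open output): work backward from the far end, alternating series and parallel combinations. Z_in = 80 - j0.03793 Ω = 80∠-0.0° Ω.
Step 4 — Source phasor: V = 60.7∠-62.9° V = 27.65 - j54.04 V.
Step 5 — Ohm's law: I = V / Z_total = (27.65 - j54.04) / (80 - j0.03793) = 0.346 - j0.6753 A.
Step 6 — Convert to polar: |I| = 0.7588 A, ∠I = -62.9°.

I = 0.7588∠-62.9° A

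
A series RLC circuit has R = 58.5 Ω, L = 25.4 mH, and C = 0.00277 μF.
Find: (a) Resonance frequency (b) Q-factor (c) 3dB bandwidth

Step 1 — Resonance: ω₀ = 1/√(LC) = 1/√(0.0254·2.77e-09) = 1.192e+05 rad/s.
Step 2 — f₀ = ω₀/(2π) = 1.897e+04 Hz.
Step 3 — Series Q: Q = ω₀L/R = 1.192e+05·0.0254/58.5 = 51.76.
Step 4 — Bandwidth: Δω = ω₀/Q = 2303 rad/s; BW = Δω/(2π) = 366.6 Hz.

(a) f₀ = 1.897e+04 Hz  (b) Q = 51.76  (c) BW = 366.6 Hz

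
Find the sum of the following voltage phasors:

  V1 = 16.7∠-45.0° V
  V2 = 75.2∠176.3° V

Step 1 — Convert each phasor to rectangular form:
  V1 = 16.7·(cos(-45.0°) + j·sin(-45.0°)) = 11.81 - j11.81 V
  V2 = 75.2·(cos(176.3°) + j·sin(176.3°)) = -75.04 + j4.853 V
Step 2 — Sum components: V_total = -63.23 - j6.956 V.
Step 3 — Convert to polar: |V_total| = 63.62 V, ∠V_total = -173.7°.

V_total = 63.62∠-173.7° V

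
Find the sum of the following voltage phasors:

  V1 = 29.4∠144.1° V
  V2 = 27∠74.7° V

Step 1 — Convert each phasor to rectangular form:
  V1 = 29.4·(cos(144.1°) + j·sin(144.1°)) = -23.82 + j17.24 V
  V2 = 27·(cos(74.7°) + j·sin(74.7°)) = 7.125 + j26.04 V
Step 2 — Sum components: V_total = -16.69 + j43.28 V.
Step 3 — Convert to polar: |V_total| = 46.39 V, ∠V_total = 111.1°.

V_total = 46.39∠111.1° V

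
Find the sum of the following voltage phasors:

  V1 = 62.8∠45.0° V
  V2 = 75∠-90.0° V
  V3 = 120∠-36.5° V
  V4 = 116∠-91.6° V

Step 1 — Convert each phasor to rectangular form:
  V1 = 62.8·(cos(45.0°) + j·sin(45.0°)) = 44.41 + j44.41 V
  V2 = 75·(cos(-90.0°) + j·sin(-90.0°)) = 0 - j75 V
  V3 = 120·(cos(-36.5°) + j·sin(-36.5°)) = 96.46 - j71.38 V
  V4 = 116·(cos(-91.6°) + j·sin(-91.6°)) = -3.239 - j116 V
Step 2 — Sum components: V_total = 137.6 - j217.9 V.
Step 3 — Convert to polar: |V_total| = 257.7 V, ∠V_total = -57.7°.

V_total = 257.7∠-57.7° V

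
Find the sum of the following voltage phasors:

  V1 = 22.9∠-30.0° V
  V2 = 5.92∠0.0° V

Step 1 — Convert each phasor to rectangular form:
  V1 = 22.9·(cos(-30.0°) + j·sin(-30.0°)) = 19.83 - j11.45 V
  V2 = 5.92·(cos(0.0°) + j·sin(0.0°)) = 5.92 V
Step 2 — Sum components: V_total = 25.75 - j11.45 V.
Step 3 — Convert to polar: |V_total| = 28.18 V, ∠V_total = -24.0°.

V_total = 28.18∠-24.0° V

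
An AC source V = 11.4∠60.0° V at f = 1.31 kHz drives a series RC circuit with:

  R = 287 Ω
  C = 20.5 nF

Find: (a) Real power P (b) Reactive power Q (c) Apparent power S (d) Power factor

Step 1 — Angular frequency: ω = 2π·f = 2π·1310 = 8231 rad/s.
Step 2 — Component impedances:
  R: Z = R = 287 Ω
  C: Z = 1/(jωC) = -j/(ω·C) = 0 - j5926 Ω
Step 3 — Series combination: Z_total = R + C = 287 - j5926 Ω = 5933∠-87.2° Ω.
Step 4 — Source phasor: V = 11.4∠60.0° V = 5.7 + j9.873 V.
Step 5 — Current: I = V / Z = -0.001616 + j0.00104 A = 0.001921∠147.2° A.
Step 6 — Complex power: S = V·I* = 0.001059 - j0.02188 VA.
Step 7 — Real power: P = Re(S) = 0.001059 W.
Step 8 — Reactive power: Q = Im(S) = -0.02188 VAR.
Step 9 — Apparent power: |S| = 0.0219 VA.
Step 10 — Power factor: PF = P/|S| = 0.04837 (leading).

(a) P = 0.001059 W  (b) Q = -0.02188 VAR  (c) S = 0.0219 VA  (d) PF = 0.04837 (leading)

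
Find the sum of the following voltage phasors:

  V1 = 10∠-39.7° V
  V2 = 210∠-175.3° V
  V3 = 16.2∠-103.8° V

Step 1 — Convert each phasor to rectangular form:
  V1 = 10·(cos(-39.7°) + j·sin(-39.7°)) = 7.694 - j6.388 V
  V2 = 210·(cos(-175.3°) + j·sin(-175.3°)) = -209.3 - j17.21 V
  V3 = 16.2·(cos(-103.8°) + j·sin(-103.8°)) = -3.864 - j15.73 V
Step 2 — Sum components: V_total = -205.5 - j39.33 V.
Step 3 — Convert to polar: |V_total| = 209.2 V, ∠V_total = -169.2°.

V_total = 209.2∠-169.2° V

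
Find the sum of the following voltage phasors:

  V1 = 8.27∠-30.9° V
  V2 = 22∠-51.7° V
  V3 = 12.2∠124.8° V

Step 1 — Convert each phasor to rectangular form:
  V1 = 8.27·(cos(-30.9°) + j·sin(-30.9°)) = 7.096 - j4.247 V
  V2 = 22·(cos(-51.7°) + j·sin(-51.7°)) = 13.64 - j17.27 V
  V3 = 12.2·(cos(124.8°) + j·sin(124.8°)) = -6.963 + j10.02 V
Step 2 — Sum components: V_total = 13.77 - j11.49 V.
Step 3 — Convert to polar: |V_total| = 17.94 V, ∠V_total = -39.9°.

V_total = 17.94∠-39.9° V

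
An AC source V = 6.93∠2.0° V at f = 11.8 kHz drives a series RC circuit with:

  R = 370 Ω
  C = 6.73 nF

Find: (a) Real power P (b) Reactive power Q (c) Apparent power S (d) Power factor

Step 1 — Angular frequency: ω = 2π·f = 2π·1.18e+04 = 7.414e+04 rad/s.
Step 2 — Component impedances:
  R: Z = R = 370 Ω
  C: Z = 1/(jωC) = -j/(ω·C) = 0 - j2004 Ω
Step 3 — Series combination: Z_total = R + C = 370 - j2004 Ω = 2038∠-79.5° Ω.
Step 4 — Source phasor: V = 6.93∠2.0° V = 6.926 + j0.2419 V.
Step 5 — Current: I = V / Z = 0.0005003 + j0.003363 A = 0.0034∠81.5° A.
Step 6 — Complex power: S = V·I* = 0.004278 - j0.02317 VA.
Step 7 — Real power: P = Re(S) = 0.004278 W.
Step 8 — Reactive power: Q = Im(S) = -0.02317 VAR.
Step 9 — Apparent power: |S| = 0.02356 VA.
Step 10 — Power factor: PF = P/|S| = 0.1816 (leading).

(a) P = 0.004278 W  (b) Q = -0.02317 VAR  (c) S = 0.02356 VA  (d) PF = 0.1816 (leading)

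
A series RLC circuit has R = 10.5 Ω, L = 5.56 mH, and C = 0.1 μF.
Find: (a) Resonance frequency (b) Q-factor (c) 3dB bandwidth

Step 1 — Resonance condition Im(Z)=0 gives ω₀ = 1/√(LC).
Step 2 — ω₀ = 1/√(0.00556·1e-07) = 4.241e+04 rad/s.
Step 3 — f₀ = ω₀/(2π) = 6750 Hz.
Step 4 — Series Q: Q = ω₀L/R = 4.241e+04·0.00556/10.5 = 22.46.
Step 5 — 3dB bandwidth: Δω = ω₀/Q = 1888 rad/s; BW = Δω/(2π) = 300.6 Hz.

(a) f₀ = 6750 Hz  (b) Q = 22.46  (c) BW = 300.6 Hz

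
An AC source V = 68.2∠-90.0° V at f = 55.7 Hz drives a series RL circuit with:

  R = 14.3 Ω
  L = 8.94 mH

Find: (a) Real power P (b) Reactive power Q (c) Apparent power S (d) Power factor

Step 1 — Angular frequency: ω = 2π·f = 2π·55.7 = 350 rad/s.
Step 2 — Component impedances:
  R: Z = R = 14.3 Ω
  L: Z = jωL = j·350·0.00894 = 0 + j3.129 Ω
Step 3 — Series combination: Z_total = R + L = 14.3 + j3.129 Ω = 14.64∠12.3° Ω.
Step 4 — Source phasor: V = 68.2∠-90.0° V = 0 - j68.2 V.
Step 5 — Current: I = V / Z = -0.9958 - j4.551 A = 4.659∠-102.3° A.
Step 6 — Complex power: S = V·I* = 310.4 + j67.91 VA.
Step 7 — Real power: P = Re(S) = 310.4 W.
Step 8 — Reactive power: Q = Im(S) = 67.91 VAR.
Step 9 — Apparent power: |S| = 317.7 VA.
Step 10 — Power factor: PF = P/|S| = 0.9769 (lagging).

(a) P = 310.4 W  (b) Q = 67.91 VAR  (c) S = 317.7 VA  (d) PF = 0.9769 (lagging)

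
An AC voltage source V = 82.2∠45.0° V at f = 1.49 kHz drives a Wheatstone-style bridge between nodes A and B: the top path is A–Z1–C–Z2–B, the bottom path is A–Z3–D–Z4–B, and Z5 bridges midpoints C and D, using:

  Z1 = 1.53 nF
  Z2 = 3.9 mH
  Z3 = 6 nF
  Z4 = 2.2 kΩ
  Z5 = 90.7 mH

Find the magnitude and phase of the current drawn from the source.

Step 1 — Angular frequency: ω = 2π·f = 2π·1490 = 9362 rad/s.
Step 2 — Component impedances:
  Z1: Z = 1/(jωC) = -j/(ω·C) = 0 - j6.981e+04 Ω
  Z2: Z = jωL = j·9362·0.0039 = 0 + j36.51 Ω
  Z3: Z = 1/(jωC) = -j/(ω·C) = 0 - j1.78e+04 Ω
  Z4: Z = R = 2200 Ω
  Z5: Z = jωL = j·9362·0.0907 = 0 + j849.1 Ω
Step 3 — Bridge requires nodal analysis (the Z5 bridge couples midpoints C and D, so the two paths cannot be reduced to a simple series/parallel combination). Setting node B to ground and injecting 1 A at node A, the 3-node admittance system at A, C, D solves to V_A = Z_AB = 202.1 - j1.369e+04 Ω = 1.369e+04∠-89.2° Ω.
Step 4 — Source phasor: V = 82.2∠45.0° V = 58.12 + j58.12 V.
Step 5 — Ohm's law: I = V / Z_total = (58.12 + j58.12) / (202.1 - j1.369e+04) = -0.004183 + j0.004309 A.
Step 6 — Convert to polar: |I| = 0.006005 A, ∠I = 134.2°.

I = 0.006005∠134.2° A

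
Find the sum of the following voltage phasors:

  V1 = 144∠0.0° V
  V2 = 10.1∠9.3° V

Step 1 — Convert each phasor to rectangular form:
  V1 = 144·(cos(0.0°) + j·sin(0.0°)) = 144 V
  V2 = 10.1·(cos(9.3°) + j·sin(9.3°)) = 9.967 + j1.632 V
Step 2 — Sum components: V_total = 154 + j1.632 V.
Step 3 — Convert to polar: |V_total| = 154 V, ∠V_total = 0.6°.

V_total = 154∠0.6° V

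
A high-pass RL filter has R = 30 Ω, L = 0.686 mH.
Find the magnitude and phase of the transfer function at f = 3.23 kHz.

Step 1 — Angular frequency: ω = 2π·3230 = 2.029e+04 rad/s.
Step 2 — Transfer function: H(jω) = jωL/(R + jωL).
Step 3 — Numerator jωL = j·13.92; denominator R + jωL = 30 + j13.92.
Step 4 — H = 0.1772 + j0.3818.
Step 5 — Magnitude: |H| = 0.421 (-7.5 dB); phase: φ = 65.1°.

|H| = 0.421 (-7.5 dB), φ = 65.1°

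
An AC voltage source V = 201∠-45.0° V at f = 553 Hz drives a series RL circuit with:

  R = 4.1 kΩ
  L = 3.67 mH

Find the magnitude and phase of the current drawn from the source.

Step 1 — Angular frequency: ω = 2π·f = 2π·553 = 3475 rad/s.
Step 2 — Component impedances:
  R: Z = R = 4100 Ω
  L: Z = jωL = j·3475·0.00367 = 0 + j12.75 Ω
Step 3 — Series combination: Z_total = R + L = 4100 + j12.75 Ω = 4100∠0.2° Ω.
Step 4 — Source phasor: V = 201∠-45.0° V = 142.1 - j142.1 V.
Step 5 — Ohm's law: I = V / Z_total = (142.1 - j142.1) / (4100 + j12.75) = 0.03456 - j0.03477 A.
Step 6 — Convert to polar: |I| = 0.04902 A, ∠I = -45.2°.

I = 0.04902∠-45.2° A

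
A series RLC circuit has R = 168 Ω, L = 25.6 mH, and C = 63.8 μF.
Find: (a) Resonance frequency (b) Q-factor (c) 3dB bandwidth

Step 1 — Resonance condition Im(Z)=0 gives ω₀ = 1/√(LC).
Step 2 — ω₀ = 1/√(0.0256·6.38e-05) = 782.5 rad/s.
Step 3 — f₀ = ω₀/(2π) = 124.5 Hz.
Step 4 — Series Q: Q = ω₀L/R = 782.5·0.0256/168 = 0.1192.
Step 5 — 3dB bandwidth: Δω = ω₀/Q = 6562 rad/s; BW = Δω/(2π) = 1044 Hz.

(a) f₀ = 124.5 Hz  (b) Q = 0.1192  (c) BW = 1044 Hz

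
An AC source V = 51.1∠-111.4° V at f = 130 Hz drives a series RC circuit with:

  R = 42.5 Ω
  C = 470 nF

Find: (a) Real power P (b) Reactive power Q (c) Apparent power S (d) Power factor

Step 1 — Angular frequency: ω = 2π·f = 2π·130 = 816.8 rad/s.
Step 2 — Component impedances:
  R: Z = R = 42.5 Ω
  C: Z = 1/(jωC) = -j/(ω·C) = 0 - j2605 Ω
Step 3 — Series combination: Z_total = R + C = 42.5 - j2605 Ω = 2605∠-89.1° Ω.
Step 4 — Source phasor: V = 51.1∠-111.4° V = -18.65 - j47.58 V.
Step 5 — Current: I = V / Z = 0.01814 - j0.007454 A = 0.01961∠-22.3° A.
Step 6 — Complex power: S = V·I* = 0.01635 - j1.002 VA.
Step 7 — Real power: P = Re(S) = 0.01635 W.
Step 8 — Reactive power: Q = Im(S) = -1.002 VAR.
Step 9 — Apparent power: |S| = 1.002 VA.
Step 10 — Power factor: PF = P/|S| = 0.01631 (leading).

(a) P = 0.01635 W  (b) Q = -1.002 VAR  (c) S = 1.002 VA  (d) PF = 0.01631 (leading)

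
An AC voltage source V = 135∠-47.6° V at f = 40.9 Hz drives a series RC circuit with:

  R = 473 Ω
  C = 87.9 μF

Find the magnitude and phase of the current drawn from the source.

Step 1 — Angular frequency: ω = 2π·f = 2π·40.9 = 257 rad/s.
Step 2 — Component impedances:
  R: Z = R = 473 Ω
  C: Z = 1/(jωC) = -j/(ω·C) = 0 - j44.27 Ω
Step 3 — Series combination: Z_total = R + C = 473 - j44.27 Ω = 475.1∠-5.3° Ω.
Step 4 — Source phasor: V = 135∠-47.6° V = 91.03 - j99.69 V.
Step 5 — Ohm's law: I = V / Z_total = (91.03 - j99.69) / (473 - j44.27) = 0.2103 - j0.1911 A.
Step 6 — Convert to polar: |I| = 0.2842 A, ∠I = -42.3°.

I = 0.2842∠-42.3° A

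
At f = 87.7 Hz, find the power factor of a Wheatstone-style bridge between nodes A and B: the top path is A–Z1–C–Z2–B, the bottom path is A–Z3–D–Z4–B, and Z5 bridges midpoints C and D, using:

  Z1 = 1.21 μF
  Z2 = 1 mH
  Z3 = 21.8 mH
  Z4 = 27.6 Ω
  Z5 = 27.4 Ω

Step 1 — Angular frequency: ω = 2π·f = 2π·87.7 = 551 rad/s.
Step 2 — Component impedances:
  Z1: Z = 1/(jωC) = -j/(ω·C) = 0 - j1500 Ω
  Z2: Z = jωL = j·551·0.001 = 0 + j0.551 Ω
  Z3: Z = jωL = j·551·0.0218 = 0 + j12.01 Ω
  Z4: Z = R = 27.6 Ω
  Z5: Z = R = 27.4 Ω
Step 3 — Bridge requires nodal analysis (the Z5 bridge couples midpoints C and D, so the two paths cannot be reduced to a simple series/parallel combination). Setting node B to ground and injecting 1 A at node A, the 3-node admittance system at A, C, D solves to V_A = Z_AB = 13.97 + j12.12 Ω = 18.49∠40.9° Ω.
Step 4 — Power factor: PF = cos(φ) = Re(Z)/|Z| = 13.97/18.493 = 0.7554.
Step 5 — Type: Im(Z) = 12.12 ⇒ lagging (phase φ = 40.9°).

PF = 0.7554 (lagging, φ = 40.9°)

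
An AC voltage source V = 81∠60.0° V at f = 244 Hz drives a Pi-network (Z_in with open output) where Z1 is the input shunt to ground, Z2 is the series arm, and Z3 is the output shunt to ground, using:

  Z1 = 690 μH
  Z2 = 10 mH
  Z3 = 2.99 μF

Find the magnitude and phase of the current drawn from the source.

Step 1 — Angular frequency: ω = 2π·f = 2π·244 = 1533 rad/s.
Step 2 — Component impedances:
  Z1: Z = jωL = j·1533·0.00069 = 0 + j1.058 Ω
  Z2: Z = jωL = j·1533·0.01 = 0 + j15.33 Ω
  Z3: Z = 1/(jωC) = -j/(ω·C) = 0 - j218.2 Ω
Step 3 — With open output, the series arm Z2 and the output shunt Z3 appear in series to ground: Z2 + Z3 = 0 - j202.8 Ω.
Step 4 — Parallel with input shunt Z1: Z_in = Z1 || (Z2 + Z3) = 0 + j1.063 Ω = 1.063∠90.0° Ω.
Step 5 — Source phasor: V = 81∠60.0° V = 40.5 + j70.15 V.
Step 6 — Ohm's law: I = V / Z_total = (40.5 + j70.15) / (0 + j1.063) = 65.97 - j38.09 A.
Step 7 — Convert to polar: |I| = 76.17 A, ∠I = -30.0°.

I = 76.17∠-30.0° A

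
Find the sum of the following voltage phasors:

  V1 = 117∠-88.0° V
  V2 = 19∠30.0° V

Step 1 — Convert each phasor to rectangular form:
  V1 = 117·(cos(-88.0°) + j·sin(-88.0°)) = 4.083 - j116.9 V
  V2 = 19·(cos(30.0°) + j·sin(30.0°)) = 16.45 + j9.5 V
Step 2 — Sum components: V_total = 20.54 - j107.4 V.
Step 3 — Convert to polar: |V_total| = 109.4 V, ∠V_total = -79.2°.

V_total = 109.4∠-79.2° V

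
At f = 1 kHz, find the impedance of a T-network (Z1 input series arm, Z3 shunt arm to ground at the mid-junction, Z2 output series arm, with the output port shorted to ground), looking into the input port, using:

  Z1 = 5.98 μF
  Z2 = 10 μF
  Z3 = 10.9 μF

Step 1 — Angular frequency: ω = 2π·f = 2π·1000 = 6283 rad/s.
Step 2 — Component impedances:
  Z1: Z = 1/(jωC) = -j/(ω·C) = 0 - j26.61 Ω
  Z2: Z = 1/(jωC) = -j/(ω·C) = 0 - j15.92 Ω
  Z3: Z = 1/(jωC) = -j/(ω·C) = 0 - j14.6 Ω
Step 3 — With the output port shorted to ground, the output series arm Z2 runs from the junction to ground; the shunt arm Z3 also runs from the junction to ground. They appear in parallel: Z3 || Z2 = 0 - j7.615 Ω.
Step 4 — Series with input arm Z1: Z_in = Z1 + (Z3 || Z2) = 0 - j34.23 Ω = 34.23∠-90.0° Ω.

Z = 0 - j34.23 Ω = 34.23∠-90.0° Ω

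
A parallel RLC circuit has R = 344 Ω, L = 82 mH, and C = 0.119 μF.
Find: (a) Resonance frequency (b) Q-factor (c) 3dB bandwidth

Step 1 — Resonance: ω₀ = 1/√(LC) = 1/√(0.082·1.19e-07) = 1.012e+04 rad/s.
Step 2 — f₀ = ω₀/(2π) = 1611 Hz.
Step 3 — Parallel Q: Q = R/(ω₀L) = 344/(1.012e+04·0.082) = 0.4144.
Step 4 — Bandwidth: Δω = ω₀/Q = 2.443e+04 rad/s; BW = Δω/(2π) = 3888 Hz.

(a) f₀ = 1611 Hz  (b) Q = 0.4144  (c) BW = 3888 Hz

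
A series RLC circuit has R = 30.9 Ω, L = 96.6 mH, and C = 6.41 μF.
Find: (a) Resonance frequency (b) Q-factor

Step 1 — Resonance condition Im(Z)=0 gives ω₀ = 1/√(LC).
Step 2 — ω₀ = 1/√(0.0966·6.41e-06) = 1271 rad/s.
Step 3 — f₀ = ω₀/(2π) = 202.3 Hz.
Step 4 — Series Q: Q = ω₀L/R = 1271·0.0966/30.9 = 3.973.

(a) f₀ = 202.3 Hz  (b) Q = 3.973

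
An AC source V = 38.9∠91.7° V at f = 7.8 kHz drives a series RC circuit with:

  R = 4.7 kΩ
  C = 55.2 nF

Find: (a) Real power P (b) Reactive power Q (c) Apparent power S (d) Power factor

Step 1 — Angular frequency: ω = 2π·f = 2π·7800 = 4.901e+04 rad/s.
Step 2 — Component impedances:
  R: Z = R = 4700 Ω
  C: Z = 1/(jωC) = -j/(ω·C) = 0 - j369.6 Ω
Step 3 — Series combination: Z_total = R + C = 4700 - j369.6 Ω = 4715∠-4.5° Ω.
Step 4 — Source phasor: V = 38.9∠91.7° V = -1.154 + j38.88 V.
Step 5 — Current: I = V / Z = -0.0008907 + j0.008203 A = 0.008251∠96.2° A.
Step 6 — Complex power: S = V·I* = 0.32 - j0.02517 VA.
Step 7 — Real power: P = Re(S) = 0.32 W.
Step 8 — Reactive power: Q = Im(S) = -0.02517 VAR.
Step 9 — Apparent power: |S| = 0.321 VA.
Step 10 — Power factor: PF = P/|S| = 0.9969 (leading).

(a) P = 0.32 W  (b) Q = -0.02517 VAR  (c) S = 0.321 VA  (d) PF = 0.9969 (leading)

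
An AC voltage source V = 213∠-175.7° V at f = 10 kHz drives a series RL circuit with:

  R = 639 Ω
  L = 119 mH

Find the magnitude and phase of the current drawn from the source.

Step 1 — Angular frequency: ω = 2π·f = 2π·1e+04 = 6.283e+04 rad/s.
Step 2 — Component impedances:
  R: Z = R = 639 Ω
  L: Z = jωL = j·6.283e+04·0.119 = 0 + j7477 Ω
Step 3 — Series combination: Z_total = R + L = 639 + j7477 Ω = 7504∠85.1° Ω.
Step 4 — Source phasor: V = 213∠-175.7° V = -212.4 - j15.97 V.
Step 5 — Ohm's law: I = V / Z_total = (-212.4 - j15.97) / (639 + j7477) = -0.004531 + j0.02802 A.
Step 6 — Convert to polar: |I| = 0.02838 A, ∠I = 99.2°.

I = 0.02838∠99.2° A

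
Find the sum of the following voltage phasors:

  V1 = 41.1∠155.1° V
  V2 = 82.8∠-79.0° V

Step 1 — Convert each phasor to rectangular form:
  V1 = 41.1·(cos(155.1°) + j·sin(155.1°)) = -37.28 + j17.3 V
  V2 = 82.8·(cos(-79.0°) + j·sin(-79.0°)) = 15.8 - j81.28 V
Step 2 — Sum components: V_total = -21.48 - j63.97 V.
Step 3 — Convert to polar: |V_total| = 67.48 V, ∠V_total = -108.6°.

V_total = 67.48∠-108.6° V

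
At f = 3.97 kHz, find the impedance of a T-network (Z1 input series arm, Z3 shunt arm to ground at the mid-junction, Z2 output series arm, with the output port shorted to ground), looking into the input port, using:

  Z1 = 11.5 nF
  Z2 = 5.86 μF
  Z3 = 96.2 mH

Step 1 — Angular frequency: ω = 2π·f = 2π·3970 = 2.494e+04 rad/s.
Step 2 — Component impedances:
  Z1: Z = 1/(jωC) = -j/(ω·C) = 0 - j3486 Ω
  Z2: Z = 1/(jωC) = -j/(ω·C) = 0 - j6.841 Ω
  Z3: Z = jωL = j·2.494e+04·0.0962 = 0 + j2400 Ω
Step 3 — With the output port shorted to ground, the output series arm Z2 runs from the junction to ground; the shunt arm Z3 also runs from the junction to ground. They appear in parallel: Z3 || Z2 = 0 - j6.861 Ω.
Step 4 — Series with input arm Z1: Z_in = Z1 + (Z3 || Z2) = 0 - j3493 Ω = 3493∠-90.0° Ω.

Z = 0 - j3493 Ω = 3493∠-90.0° Ω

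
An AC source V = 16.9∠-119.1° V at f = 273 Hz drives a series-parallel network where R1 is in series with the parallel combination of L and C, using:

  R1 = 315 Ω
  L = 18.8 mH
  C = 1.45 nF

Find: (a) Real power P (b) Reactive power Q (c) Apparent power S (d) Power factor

Step 1 — Angular frequency: ω = 2π·f = 2π·273 = 1715 rad/s.
Step 2 — Component impedances:
  R1: Z = R = 315 Ω
  L: Z = jωL = j·1715·0.0188 = 0 + j32.25 Ω
  C: Z = 1/(jωC) = -j/(ω·C) = 0 - j4.021e+05 Ω
Step 3 — Parallel branch: L || C = 1/(1/L + 1/C) = 0 + j32.25 Ω.
Step 4 — Series with R1: Z_total = R1 + (L || C) = 315 + j32.25 Ω = 316.6∠5.8° Ω.
Step 5 — Source phasor: V = 16.9∠-119.1° V = -8.219 - j14.77 V.
Step 6 — Current: I = V / Z = -0.03057 - j0.04375 A = 0.05337∠-124.9° A.
Step 7 — Complex power: S = V·I* = 0.8973 + j0.09187 VA.
Step 8 — Real power: P = Re(S) = 0.8973 W.
Step 9 — Reactive power: Q = Im(S) = 0.09187 VAR.
Step 10 — Apparent power: |S| = 0.902 VA.
Step 11 — Power factor: PF = P/|S| = 0.9948 (lagging).

(a) P = 0.8973 W  (b) Q = 0.09187 VAR  (c) S = 0.902 VA  (d) PF = 0.9948 (lagging)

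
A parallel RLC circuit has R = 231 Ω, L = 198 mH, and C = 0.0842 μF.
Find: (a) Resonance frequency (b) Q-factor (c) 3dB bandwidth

Step 1 — Resonance: ω₀ = 1/√(LC) = 1/√(0.198·8.42e-08) = 7745 rad/s.
Step 2 — f₀ = ω₀/(2π) = 1233 Hz.
Step 3 — Parallel Q: Q = R/(ω₀L) = 231/(7745·0.198) = 0.1506.
Step 4 — Bandwidth: Δω = ω₀/Q = 5.141e+04 rad/s; BW = Δω/(2π) = 8183 Hz.

(a) f₀ = 1233 Hz  (b) Q = 0.1506  (c) BW = 8183 Hz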